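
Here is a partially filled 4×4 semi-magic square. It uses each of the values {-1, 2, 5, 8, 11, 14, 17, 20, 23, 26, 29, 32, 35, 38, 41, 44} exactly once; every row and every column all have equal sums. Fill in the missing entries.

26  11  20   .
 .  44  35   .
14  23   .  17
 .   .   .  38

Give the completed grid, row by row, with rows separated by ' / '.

26 11 20 29 / 5 44 35 2 / 14 23 32 17 / 41 8 -1 38

The 16 entries sum to 344, so each line sums to 344/4 = 86.
Using row 1: 26 + 11 + 20 + ? → (1,4) = 86 − 57 = 29.
From row 3, 86 − (14 + 23 + 17) gives (3,3) = 32.
From column 2, 86 − (11 + 44 + 23) gives (4,2) = 8.
Using column 3: 20 + 35 + 32 + ? → (4,3) = 86 − 87 = -1.
Using column 4: 29 + 17 + 38 + ? → (2,4) = 86 − 84 = 2.
Row 2 must total 86; the given cells sum to 81, so (2,1) = 5.
Using row 4: 8 + (-1) + 38 + ? → (4,1) = 86 − 45 = 41.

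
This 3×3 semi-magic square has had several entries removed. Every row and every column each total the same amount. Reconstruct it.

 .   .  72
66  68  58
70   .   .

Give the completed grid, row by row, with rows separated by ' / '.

Row 2 is already complete: 66 + 68 + 58 = 192, so that is the magic constant.
The remaining cell in column 1 is (1,1) = 192 − 136 = 56.
From column 3, 192 − (72 + 58) gives (3,3) = 62.
Row 1: 56 + 72 + ? = 192, so (1,2) = 64.
Row 3: 70 + 62 + ? = 192, so (3,2) = 60.

56 64 72 / 66 68 58 / 70 60 62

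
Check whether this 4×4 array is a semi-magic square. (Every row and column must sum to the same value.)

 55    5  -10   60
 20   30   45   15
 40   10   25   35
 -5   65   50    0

Row 1: 55 + 5 + (-10) + 60 = 110.
Row 2: 20 + 30 + 45 + 15 = 110.
Row 3: 40 + 10 + 25 + 35 = 110.
Row 4: -5 + 65 + 50 + 0 = 110.
Column 1: 55 + 20 + 40 + (-5) = 110.
Column 2: 5 + 30 + 10 + 65 = 110.
Column 3: -10 + 45 + 25 + 50 = 110.
Column 4: 60 + 15 + 35 + 0 = 110.
All lines sum to 110.

Yes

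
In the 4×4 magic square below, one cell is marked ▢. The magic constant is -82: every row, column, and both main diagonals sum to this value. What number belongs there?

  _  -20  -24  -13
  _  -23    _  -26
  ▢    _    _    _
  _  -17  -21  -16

-15

Row 1: -20 + (-24) + (-13) + ? = -82, so (1,1) = -25.
Row 4 must total -82; the given cells sum to -54, so (4,1) = -28.
Column 2: -20 + (-23) + (-17) + ? = -82, so (3,2) = -22.
Column 4: -13 + (-26) + (-16) + ? = -82, so (3,4) = -27.
Main diagonal needs -82; the known cells sum to -64, so (3,3) = -18.
Using anti-diagonal: -13 + (-22) + (-28) + ? → (2,3) = -82 − (-63) = -19.
Row 2: -23 + (-19) + (-26) + ? = -82, so (2,1) = -14.
Row 3: -22 + (-18) + (-27) + ? = -82, so (3,1) = -15.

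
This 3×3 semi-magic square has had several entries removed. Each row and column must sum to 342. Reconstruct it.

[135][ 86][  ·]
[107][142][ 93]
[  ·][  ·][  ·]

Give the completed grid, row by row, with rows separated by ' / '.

135 86 121 / 107 142 93 / 100 114 128

Using row 1: 135 + 86 + ? → (1,3) = 342 − 221 = 121.
The remaining cell in column 1 is (3,1) = 342 − 242 = 100.
From column 2, 342 − (86 + 142) gives (3,2) = 114.
Column 3 needs 342; the known cells sum to 214, so (3,3) = 128.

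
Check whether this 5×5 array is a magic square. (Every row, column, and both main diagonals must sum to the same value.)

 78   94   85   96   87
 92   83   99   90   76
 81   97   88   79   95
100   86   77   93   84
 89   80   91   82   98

Yes

Row 1: 78 + 94 + 85 + 96 + 87 = 440.
Row 2: 92 + 83 + 99 + 90 + 76 = 440.
Row 3: 81 + 97 + 88 + 79 + 95 = 440.
Row 4: 100 + 86 + 77 + 93 + 84 = 440.
Row 5: 89 + 80 + 91 + 82 + 98 = 440.
Column 1: 78 + 92 + 81 + 100 + 89 = 440.
Column 2: 94 + 83 + 97 + 86 + 80 = 440.
Column 3: 85 + 99 + 88 + 77 + 91 = 440.
Column 4: 96 + 90 + 79 + 93 + 82 = 440.
Column 5: 87 + 76 + 95 + 84 + 98 = 440.
Main diagonal: 78 + 83 + 88 + 93 + 98 = 440.
Anti-diagonal: 87 + 90 + 88 + 86 + 89 = 440.
All lines sum to 440.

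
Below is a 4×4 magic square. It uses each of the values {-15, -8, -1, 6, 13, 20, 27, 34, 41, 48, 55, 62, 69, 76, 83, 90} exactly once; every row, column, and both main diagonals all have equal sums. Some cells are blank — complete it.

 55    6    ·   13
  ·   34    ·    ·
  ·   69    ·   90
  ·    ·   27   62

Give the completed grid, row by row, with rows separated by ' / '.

55 6 76 13 / 83 34 48 -15 / -8 69 -1 90 / 20 41 27 62

The 16 entries sum to 600, so each line sums to 600/4 = 150.
The remaining cell in row 1 is (1,3) = 150 − 74 = 76.
Column 2: 6 + 34 + 69 + ? = 150, so (4,2) = 41.
Column 4: 13 + 90 + 62 + ? = 150, so (2,4) = -15.
From main diagonal, 150 − (55 + 34 + 62) gives (3,3) = -1.
Row 3: 69 + (-1) + 90 + ? = 150, so (3,1) = -8.
Using row 4: 41 + 27 + 62 + ? → (4,1) = 150 − 130 = 20.
Column 1: 55 + (-8) + 20 + ? = 150, so (2,1) = 83.
Column 3 needs 150; the known cells sum to 102, so (2,3) = 48.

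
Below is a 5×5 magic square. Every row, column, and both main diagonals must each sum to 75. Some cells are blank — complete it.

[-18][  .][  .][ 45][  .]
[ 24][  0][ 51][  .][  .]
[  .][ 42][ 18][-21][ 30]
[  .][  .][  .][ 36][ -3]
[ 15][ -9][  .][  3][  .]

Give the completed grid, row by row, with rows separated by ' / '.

-18 33 -6 45 21 / 24 0 51 12 -12 / 6 42 18 -21 30 / 48 9 -15 36 -3 / 15 -9 27 3 39

From row 3, 75 − (42 + 18 + (-21) + 30) gives (3,1) = 6.
Column 1 needs 75; the known cells sum to 27, so (4,1) = 48.
The remaining cell in column 4 is (2,4) = 75 − 63 = 12.
Using main diagonal: -18 + 0 + 18 + 36 + ? → (5,5) = 75 − 36 = 39.
From row 2, 75 − (24 + 0 + 51 + 12) gives (2,5) = -12.
Row 5 needs 75; the known cells sum to 48, so (5,3) = 27.
Column 5: -12 + 30 + (-3) + 39 + ? = 75, so (1,5) = 21.
The remaining cell in anti-diagonal is (4,2) = 75 − 66 = 9.
The remaining cell in row 4 is (4,3) = 75 − 90 = -15.
From column 2, 75 − (0 + 42 + 9 + (-9)) gives (1,2) = 33.
Using column 3: 51 + 18 + (-15) + 27 + ? → (1,3) = 75 − 81 = -6.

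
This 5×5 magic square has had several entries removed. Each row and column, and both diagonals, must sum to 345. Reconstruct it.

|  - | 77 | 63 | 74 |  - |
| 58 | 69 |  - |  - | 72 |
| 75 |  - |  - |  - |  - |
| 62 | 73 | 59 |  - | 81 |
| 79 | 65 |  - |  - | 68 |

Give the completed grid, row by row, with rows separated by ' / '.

From row 4, 345 − (62 + 73 + 59 + 81) gives (4,4) = 70.
Using column 1: 58 + 75 + 62 + 79 + ? → (1,1) = 345 − 274 = 71.
Using column 2: 77 + 69 + 73 + 65 + ? → (3,2) = 345 − 284 = 61.
Using main diagonal: 71 + 69 + 70 + 68 + ? → (3,3) = 345 − 278 = 67.
Using row 1: 71 + 77 + 63 + 74 + ? → (1,5) = 345 − 285 = 60.
The remaining cell in column 5 is (3,5) = 345 − 281 = 64.
Anti-diagonal: 60 + 67 + 73 + 79 + ? = 345, so (2,4) = 66.
Row 2: 58 + 69 + 66 + 72 + ? = 345, so (2,3) = 80.
Using row 3: 75 + 61 + 67 + 64 + ? → (3,4) = 345 − 267 = 78.
The remaining cell in column 3 is (5,3) = 345 − 269 = 76.
Column 4 needs 345; the known cells sum to 288, so (5,4) = 57.

71 77 63 74 60 / 58 69 80 66 72 / 75 61 67 78 64 / 62 73 59 70 81 / 79 65 76 57 68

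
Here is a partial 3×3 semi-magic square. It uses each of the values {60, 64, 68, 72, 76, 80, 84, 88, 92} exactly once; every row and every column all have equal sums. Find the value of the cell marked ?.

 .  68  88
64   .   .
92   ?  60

76

The 9 entries sum to 684, so each line sums to 684/3 = 228.
Using row 1: 68 + 88 + ? → (1,1) = 228 − 156 = 72.
The remaining cell in row 3 is (3,2) = 228 − 152 = 76.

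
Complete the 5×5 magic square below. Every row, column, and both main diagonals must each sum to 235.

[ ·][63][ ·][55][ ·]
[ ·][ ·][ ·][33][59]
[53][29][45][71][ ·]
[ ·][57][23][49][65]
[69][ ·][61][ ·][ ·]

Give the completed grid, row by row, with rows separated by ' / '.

47 63 39 55 31 / 25 51 67 33 59 / 53 29 45 71 37 / 41 57 23 49 65 / 69 35 61 27 43

Using row 3: 53 + 29 + 45 + 71 + ? → (3,5) = 235 − 198 = 37.
Row 4 must total 235; the given cells sum to 194, so (4,1) = 41.
Using column 4: 55 + 33 + 71 + 49 + ? → (5,4) = 235 − 208 = 27.
Anti-diagonal must total 235; the given cells sum to 204, so (1,5) = 31.
The remaining cell in column 5 is (5,5) = 235 − 192 = 43.
Row 5 needs 235; the known cells sum to 200, so (5,2) = 35.
From column 2, 235 − (63 + 29 + 57 + 35) gives (2,2) = 51.
Main diagonal: 51 + 45 + 49 + 43 + ? = 235, so (1,1) = 47.
From row 1, 235 − (47 + 63 + 55 + 31) gives (1,3) = 39.
Using column 1: 47 + 53 + 41 + 69 + ? → (2,1) = 235 − 210 = 25.
Column 3 must total 235; the given cells sum to 168, so (2,3) = 67.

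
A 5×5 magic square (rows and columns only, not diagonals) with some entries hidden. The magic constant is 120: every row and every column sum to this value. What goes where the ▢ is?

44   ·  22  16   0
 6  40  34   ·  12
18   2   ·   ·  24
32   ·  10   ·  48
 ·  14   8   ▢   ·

Using row 1: 44 + 22 + 16 + 0 + ? → (1,2) = 120 − 82 = 38.
Using row 2: 6 + 40 + 34 + 12 + ? → (2,4) = 120 − 92 = 28.
Column 1 needs 120; the known cells sum to 100, so (5,1) = 20.
From column 2, 120 − (38 + 40 + 2 + 14) gives (4,2) = 26.
From column 3, 120 − (22 + 34 + 10 + 8) gives (3,3) = 46.
Column 5 needs 120; the known cells sum to 84, so (5,5) = 36.
From row 3, 120 − (18 + 2 + 46 + 24) gives (3,4) = 30.
Row 4 needs 120; the known cells sum to 116, so (4,4) = 4.
The remaining cell in row 5 is (5,4) = 120 − 78 = 42.

42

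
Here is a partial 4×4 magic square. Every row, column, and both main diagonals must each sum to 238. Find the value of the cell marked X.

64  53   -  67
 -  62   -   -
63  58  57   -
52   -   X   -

66

Using row 1: 64 + 53 + 67 + ? → (1,3) = 238 − 184 = 54.
Row 3 needs 238; the known cells sum to 178, so (3,4) = 60.
Column 1 needs 238; the known cells sum to 179, so (2,1) = 59.
From column 2, 238 − (53 + 62 + 58) gives (4,2) = 65.
Using main diagonal: 64 + 62 + 57 + ? → (4,4) = 238 − 183 = 55.
The remaining cell in anti-diagonal is (2,3) = 238 − 177 = 61.
Row 2 must total 238; the given cells sum to 182, so (2,4) = 56.
Using row 4: 52 + 65 + 55 + ? → (4,3) = 238 − 172 = 66.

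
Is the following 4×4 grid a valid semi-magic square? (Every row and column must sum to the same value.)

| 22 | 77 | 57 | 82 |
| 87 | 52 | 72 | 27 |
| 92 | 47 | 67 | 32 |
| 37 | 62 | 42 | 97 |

Yes

Row 1: 22 + 77 + 57 + 82 = 238.
Row 2: 87 + 52 + 72 + 27 = 238.
Row 3: 92 + 47 + 67 + 32 = 238.
Row 4: 37 + 62 + 42 + 97 = 238.
Column 1: 22 + 87 + 92 + 37 = 238.
Column 2: 77 + 52 + 47 + 62 = 238.
Column 3: 57 + 72 + 67 + 42 = 238.
Column 4: 82 + 27 + 32 + 97 = 238.
All lines sum to 238.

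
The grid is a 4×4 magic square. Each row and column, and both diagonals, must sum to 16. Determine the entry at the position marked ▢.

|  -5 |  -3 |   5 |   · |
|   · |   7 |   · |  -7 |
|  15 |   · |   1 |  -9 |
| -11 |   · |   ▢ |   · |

The remaining cell in row 1 is (1,4) = 16 − (-3) = 19.
The remaining cell in row 3 is (3,2) = 16 − 7 = 9.
Column 1 needs 16; the known cells sum to -1, so (2,1) = 17.
Column 2 must total 16; the given cells sum to 13, so (4,2) = 3.
The remaining cell in column 4 is (4,4) = 16 − 3 = 13.
Anti-diagonal must total 16; the given cells sum to 17, so (2,3) = -1.
From row 4, 16 − (-11 + 3 + 13) gives (4,3) = 11.

11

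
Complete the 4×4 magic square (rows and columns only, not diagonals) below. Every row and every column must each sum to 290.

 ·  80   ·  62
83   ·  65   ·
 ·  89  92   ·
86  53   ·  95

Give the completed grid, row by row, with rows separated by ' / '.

Using row 4: 86 + 53 + 95 + ? → (4,3) = 290 − 234 = 56.
Column 2 needs 290; the known cells sum to 222, so (2,2) = 68.
Column 3 needs 290; the known cells sum to 213, so (1,3) = 77.
Row 1: 80 + 77 + 62 + ? = 290, so (1,1) = 71.
Row 2: 83 + 68 + 65 + ? = 290, so (2,4) = 74.
Using column 1: 71 + 83 + 86 + ? → (3,1) = 290 − 240 = 50.
Column 4 must total 290; the given cells sum to 231, so (3,4) = 59.

71 80 77 62 / 83 68 65 74 / 50 89 92 59 / 86 53 56 95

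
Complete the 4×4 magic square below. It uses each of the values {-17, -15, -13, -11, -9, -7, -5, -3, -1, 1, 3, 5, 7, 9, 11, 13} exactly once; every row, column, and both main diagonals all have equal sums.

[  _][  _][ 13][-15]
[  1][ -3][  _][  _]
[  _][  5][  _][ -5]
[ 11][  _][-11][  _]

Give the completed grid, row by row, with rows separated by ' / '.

The 16 entries sum to -32, so each line sums to -32/4 = -8.
Using anti-diagonal: -15 + 5 + 11 + ? → (2,3) = -8 − 1 = -9.
The remaining cell in row 2 is (2,4) = -8 − (-11) = 3.
Column 3 needs -8; the known cells sum to -7, so (3,3) = -1.
The remaining cell in column 4 is (4,4) = -8 − (-17) = 9.
Main diagonal: -3 + (-1) + 9 + ? = -8, so (1,1) = -13.
The remaining cell in row 1 is (1,2) = -8 − (-15) = 7.
Row 3 must total -8; the given cells sum to -1, so (3,1) = -7.
Row 4 must total -8; the given cells sum to 9, so (4,2) = -17.

-13 7 13 -15 / 1 -3 -9 3 / -7 5 -1 -5 / 11 -17 -11 9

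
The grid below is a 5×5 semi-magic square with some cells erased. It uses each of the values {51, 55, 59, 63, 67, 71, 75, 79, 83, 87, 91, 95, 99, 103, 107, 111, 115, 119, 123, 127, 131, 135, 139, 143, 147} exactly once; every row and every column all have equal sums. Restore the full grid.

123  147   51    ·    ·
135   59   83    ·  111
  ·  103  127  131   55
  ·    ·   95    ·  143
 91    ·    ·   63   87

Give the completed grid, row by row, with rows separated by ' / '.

123 147 51 75 99 / 135 59 83 107 111 / 79 103 127 131 55 / 67 71 95 119 143 / 91 115 139 63 87

The 25 entries sum to 2475, so each line sums to 2475/5 = 495.
Row 2: 135 + 59 + 83 + 111 + ? = 495, so (2,4) = 107.
The remaining cell in row 3 is (3,1) = 495 − 416 = 79.
Column 1 must total 495; the given cells sum to 428, so (4,1) = 67.
Using column 3: 51 + 83 + 127 + 95 + ? → (5,3) = 495 − 356 = 139.
Column 5 needs 495; the known cells sum to 396, so (1,5) = 99.
The remaining cell in row 1 is (1,4) = 495 − 420 = 75.
Using row 5: 91 + 139 + 63 + 87 + ? → (5,2) = 495 − 380 = 115.
From column 2, 495 − (147 + 59 + 103 + 115) gives (4,2) = 71.
Column 4 needs 495; the known cells sum to 376, so (4,4) = 119.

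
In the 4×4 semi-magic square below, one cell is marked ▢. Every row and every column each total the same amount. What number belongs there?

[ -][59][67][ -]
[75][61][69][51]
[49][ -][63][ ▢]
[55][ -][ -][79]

73

Row 2 is complete and sums to 256; that is the magic constant.
Column 1 needs 256; the known cells sum to 179, so (1,1) = 77.
The remaining cell in column 3 is (4,3) = 256 − 199 = 57.
Row 1: 77 + 59 + 67 + ? = 256, so (1,4) = 53.
Row 4: 55 + 57 + 79 + ? = 256, so (4,2) = 65.
Column 2 needs 256; the known cells sum to 185, so (3,2) = 71.
Column 4: 53 + 51 + 79 + ? = 256, so (3,4) = 73.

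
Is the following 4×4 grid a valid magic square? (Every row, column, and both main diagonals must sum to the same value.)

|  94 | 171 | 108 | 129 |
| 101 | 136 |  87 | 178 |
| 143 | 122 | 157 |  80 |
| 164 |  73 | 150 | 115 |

Yes

Row 1: 94 + 171 + 108 + 129 = 502.
Row 2: 101 + 136 + 87 + 178 = 502.
Row 3: 143 + 122 + 157 + 80 = 502.
Row 4: 164 + 73 + 150 + 115 = 502.
Column 1: 94 + 101 + 143 + 164 = 502.
Column 2: 171 + 136 + 122 + 73 = 502.
Column 3: 108 + 87 + 157 + 150 = 502.
Column 4: 129 + 178 + 80 + 115 = 502.
Main diagonal: 94 + 136 + 157 + 115 = 502.
Anti-diagonal: 129 + 87 + 122 + 164 = 502.
All lines sum to 502.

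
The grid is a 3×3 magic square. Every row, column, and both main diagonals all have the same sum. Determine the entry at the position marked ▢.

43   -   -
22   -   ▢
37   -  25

Column 1 is complete and sums to 102; that is the magic constant.
Row 3 must total 102; the given cells sum to 62, so (3,2) = 40.
From main diagonal, 102 − (43 + 25) gives (2,2) = 34.
Anti-diagonal: 34 + 37 + ? = 102, so (1,3) = 31.
From row 1, 102 − (43 + 31) gives (1,2) = 28.
Using row 2: 22 + 34 + ? → (2,3) = 102 − 56 = 46.

46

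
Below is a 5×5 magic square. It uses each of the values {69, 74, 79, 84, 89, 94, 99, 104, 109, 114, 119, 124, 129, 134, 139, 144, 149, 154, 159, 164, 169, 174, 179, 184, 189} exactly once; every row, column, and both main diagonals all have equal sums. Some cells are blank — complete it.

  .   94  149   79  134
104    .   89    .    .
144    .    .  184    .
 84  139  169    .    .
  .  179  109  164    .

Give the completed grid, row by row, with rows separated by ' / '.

The 25 entries sum to 3225, so each line sums to 3225/5 = 645.
Row 1: 94 + 149 + 79 + 134 + ? = 645, so (1,1) = 189.
The remaining cell in column 1 is (5,1) = 645 − 521 = 124.
Column 3 needs 645; the known cells sum to 516, so (3,3) = 129.
The remaining cell in anti-diagonal is (2,4) = 645 − 526 = 119.
Row 5 needs 645; the known cells sum to 576, so (5,5) = 69.
From column 4, 645 − (79 + 119 + 184 + 164) gives (4,4) = 99.
Main diagonal: 189 + 129 + 99 + 69 + ? = 645, so (2,2) = 159.
Using row 2: 104 + 159 + 89 + 119 + ? → (2,5) = 645 − 471 = 174.
From row 4, 645 − (84 + 139 + 169 + 99) gives (4,5) = 154.
The remaining cell in column 2 is (3,2) = 645 − 571 = 74.
Using column 5: 134 + 174 + 154 + 69 + ? → (3,5) = 645 − 531 = 114.

189 94 149 79 134 / 104 159 89 119 174 / 144 74 129 184 114 / 84 139 169 99 154 / 124 179 109 164 69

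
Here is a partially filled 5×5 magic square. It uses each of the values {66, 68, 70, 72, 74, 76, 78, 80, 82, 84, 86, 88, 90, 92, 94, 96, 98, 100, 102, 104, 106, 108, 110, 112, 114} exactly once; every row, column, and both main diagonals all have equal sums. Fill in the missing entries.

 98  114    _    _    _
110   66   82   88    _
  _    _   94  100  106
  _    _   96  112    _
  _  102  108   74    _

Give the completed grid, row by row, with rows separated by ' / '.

98 114 70 76 92 / 110 66 82 88 104 / 72 78 94 100 106 / 84 90 96 112 68 / 86 102 108 74 80

The 25 entries sum to 2250, so each line sums to 2250/5 = 450.
The remaining cell in row 2 is (2,5) = 450 − 346 = 104.
Column 3: 82 + 94 + 96 + 108 + ? = 450, so (1,3) = 70.
Column 4 must total 450; the given cells sum to 374, so (1,4) = 76.
Main diagonal must total 450; the given cells sum to 370, so (5,5) = 80.
Row 1 needs 450; the known cells sum to 358, so (1,5) = 92.
From row 5, 450 − (102 + 108 + 74 + 80) gives (5,1) = 86.
Column 5 must total 450; the given cells sum to 382, so (4,5) = 68.
Using anti-diagonal: 92 + 88 + 94 + 86 + ? → (4,2) = 450 − 360 = 90.
From row 4, 450 − (90 + 96 + 112 + 68) gives (4,1) = 84.
Column 1 must total 450; the given cells sum to 378, so (3,1) = 72.
Column 2 needs 450; the known cells sum to 372, so (3,2) = 78.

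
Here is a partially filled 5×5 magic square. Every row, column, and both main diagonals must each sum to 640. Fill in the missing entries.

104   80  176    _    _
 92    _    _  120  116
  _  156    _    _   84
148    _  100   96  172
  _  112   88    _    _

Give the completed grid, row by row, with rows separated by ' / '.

From row 4, 640 − (148 + 100 + 96 + 172) gives (4,2) = 124.
Column 2: 80 + 156 + 124 + 112 + ? = 640, so (2,2) = 168.
Row 2: 92 + 168 + 120 + 116 + ? = 640, so (2,3) = 144.
Column 3 must total 640; the given cells sum to 508, so (3,3) = 132.
Main diagonal: 104 + 168 + 132 + 96 + ? = 640, so (5,5) = 140.
Column 5 needs 640; the known cells sum to 512, so (1,5) = 128.
Anti-diagonal needs 640; the known cells sum to 504, so (5,1) = 136.
The remaining cell in row 1 is (1,4) = 640 − 488 = 152.
Row 5: 136 + 112 + 88 + 140 + ? = 640, so (5,4) = 164.
From column 1, 640 − (104 + 92 + 148 + 136) gives (3,1) = 160.
Column 4 must total 640; the given cells sum to 532, so (3,4) = 108.

104 80 176 152 128 / 92 168 144 120 116 / 160 156 132 108 84 / 148 124 100 96 172 / 136 112 88 164 140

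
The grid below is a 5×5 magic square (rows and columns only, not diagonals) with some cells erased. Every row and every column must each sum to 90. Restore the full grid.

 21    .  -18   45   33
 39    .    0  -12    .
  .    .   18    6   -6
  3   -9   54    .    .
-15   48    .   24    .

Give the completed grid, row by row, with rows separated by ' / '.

21 9 -18 45 33 / 39 12 0 -12 51 / 42 30 18 6 -6 / 3 -9 54 27 15 / -15 48 36 24 -3

Using row 1: 21 + (-18) + 45 + 33 + ? → (1,2) = 90 − 81 = 9.
Column 1 must total 90; the given cells sum to 48, so (3,1) = 42.
Column 3 needs 90; the known cells sum to 54, so (5,3) = 36.
From column 4, 90 − (45 + (-12) + 6 + 24) gives (4,4) = 27.
The remaining cell in row 3 is (3,2) = 90 − 60 = 30.
Row 4 must total 90; the given cells sum to 75, so (4,5) = 15.
Row 5: -15 + 48 + 36 + 24 + ? = 90, so (5,5) = -3.
Column 2 needs 90; the known cells sum to 78, so (2,2) = 12.
From column 5, 90 − (33 + (-6) + 15 + (-3)) gives (2,5) = 51.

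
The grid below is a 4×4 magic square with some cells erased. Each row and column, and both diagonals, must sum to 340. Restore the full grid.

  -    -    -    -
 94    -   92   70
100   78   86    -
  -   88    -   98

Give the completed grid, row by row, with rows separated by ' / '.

Row 2: 94 + 92 + 70 + ? = 340, so (2,2) = 84.
Row 3: 100 + 78 + 86 + ? = 340, so (3,4) = 76.
Column 2: 84 + 78 + 88 + ? = 340, so (1,2) = 90.
From column 4, 340 − (70 + 76 + 98) gives (1,4) = 96.
The remaining cell in main diagonal is (1,1) = 340 − 268 = 72.
From anti-diagonal, 340 − (96 + 92 + 78) gives (4,1) = 74.
From row 1, 340 − (72 + 90 + 96) gives (1,3) = 82.
Row 4 needs 340; the known cells sum to 260, so (4,3) = 80.

72 90 82 96 / 94 84 92 70 / 100 78 86 76 / 74 88 80 98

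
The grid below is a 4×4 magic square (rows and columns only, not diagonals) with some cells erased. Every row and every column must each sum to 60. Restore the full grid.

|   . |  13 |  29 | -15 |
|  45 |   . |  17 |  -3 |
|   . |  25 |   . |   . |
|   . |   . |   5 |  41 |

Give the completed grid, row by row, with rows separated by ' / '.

33 13 29 -15 / 45 1 17 -3 / -11 25 9 37 / -7 21 5 41

The remaining cell in row 1 is (1,1) = 60 − 27 = 33.
Row 2: 45 + 17 + (-3) + ? = 60, so (2,2) = 1.
Column 2: 13 + 1 + 25 + ? = 60, so (4,2) = 21.
Column 3 must total 60; the given cells sum to 51, so (3,3) = 9.
Column 4: -15 + (-3) + 41 + ? = 60, so (3,4) = 37.
From row 3, 60 − (25 + 9 + 37) gives (3,1) = -11.
Row 4 must total 60; the given cells sum to 67, so (4,1) = -7.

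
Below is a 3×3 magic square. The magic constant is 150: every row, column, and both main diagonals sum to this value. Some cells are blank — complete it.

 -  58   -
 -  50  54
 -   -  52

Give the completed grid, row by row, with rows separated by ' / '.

48 58 44 / 46 50 54 / 56 42 52

Row 2 must total 150; the given cells sum to 104, so (2,1) = 46.
Column 2: 58 + 50 + ? = 150, so (3,2) = 42.
Column 3 needs 150; the known cells sum to 106, so (1,3) = 44.
From main diagonal, 150 − (50 + 52) gives (1,1) = 48.
Anti-diagonal needs 150; the known cells sum to 94, so (3,1) = 56.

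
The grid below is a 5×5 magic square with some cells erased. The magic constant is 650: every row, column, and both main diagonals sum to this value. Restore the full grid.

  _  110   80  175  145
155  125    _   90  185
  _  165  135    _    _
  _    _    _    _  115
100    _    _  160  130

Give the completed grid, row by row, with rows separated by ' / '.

140 110 80 175 145 / 155 125 95 90 185 / 170 165 135 105 75 / 85 180 150 120 115 / 100 70 190 160 130

The remaining cell in row 1 is (1,1) = 650 − 510 = 140.
The remaining cell in row 2 is (2,3) = 650 − 555 = 95.
Using column 5: 145 + 185 + 115 + 130 + ? → (3,5) = 650 − 575 = 75.
Main diagonal: 140 + 125 + 135 + 130 + ? = 650, so (4,4) = 120.
Anti-diagonal: 145 + 90 + 135 + 100 + ? = 650, so (4,2) = 180.
Column 2 needs 650; the known cells sum to 580, so (5,2) = 70.
The remaining cell in column 4 is (3,4) = 650 − 545 = 105.
Row 3: 165 + 135 + 105 + 75 + ? = 650, so (3,1) = 170.
Using row 5: 100 + 70 + 160 + 130 + ? → (5,3) = 650 − 460 = 190.
Using column 1: 140 + 155 + 170 + 100 + ? → (4,1) = 650 − 565 = 85.
Column 3 must total 650; the given cells sum to 500, so (4,3) = 150.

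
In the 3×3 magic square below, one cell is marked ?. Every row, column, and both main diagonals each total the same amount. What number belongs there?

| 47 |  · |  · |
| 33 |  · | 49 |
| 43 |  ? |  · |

45

Column 1 is complete and sums to 123; that is the magic constant.
Row 2: 33 + 49 + ? = 123, so (2,2) = 41.
Main diagonal needs 123; the known cells sum to 88, so (3,3) = 35.
Anti-diagonal: 41 + 43 + ? = 123, so (1,3) = 39.
The remaining cell in row 1 is (1,2) = 123 − 86 = 37.
From row 3, 123 − (43 + 35) gives (3,2) = 45.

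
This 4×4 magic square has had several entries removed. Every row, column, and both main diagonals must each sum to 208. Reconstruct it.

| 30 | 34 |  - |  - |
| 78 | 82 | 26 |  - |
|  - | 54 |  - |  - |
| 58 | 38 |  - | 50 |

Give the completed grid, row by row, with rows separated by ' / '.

30 34 74 70 / 78 82 26 22 / 42 54 46 66 / 58 38 62 50

From row 2, 208 − (78 + 82 + 26) gives (2,4) = 22.
Row 4 must total 208; the given cells sum to 146, so (4,3) = 62.
Column 1 must total 208; the given cells sum to 166, so (3,1) = 42.
Main diagonal needs 208; the known cells sum to 162, so (3,3) = 46.
Anti-diagonal: 26 + 54 + 58 + ? = 208, so (1,4) = 70.
Row 1: 30 + 34 + 70 + ? = 208, so (1,3) = 74.
Row 3: 42 + 54 + 46 + ? = 208, so (3,4) = 66.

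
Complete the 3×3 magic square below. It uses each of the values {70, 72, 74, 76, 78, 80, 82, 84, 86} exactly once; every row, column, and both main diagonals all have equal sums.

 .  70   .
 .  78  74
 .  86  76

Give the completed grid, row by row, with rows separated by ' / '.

The 9 entries sum to 702, so each line sums to 702/3 = 234.
Row 2: 78 + 74 + ? = 234, so (2,1) = 82.
Row 3: 86 + 76 + ? = 234, so (3,1) = 72.
Column 1: 82 + 72 + ? = 234, so (1,1) = 80.
The remaining cell in column 3 is (1,3) = 234 − 150 = 84.

80 70 84 / 82 78 74 / 72 86 76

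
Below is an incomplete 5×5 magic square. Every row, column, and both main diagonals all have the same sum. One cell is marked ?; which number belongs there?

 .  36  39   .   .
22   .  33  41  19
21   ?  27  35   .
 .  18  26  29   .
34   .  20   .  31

24

Column 3 is complete and sums to 145; that is the magic constant.
Row 2 must total 145; the given cells sum to 115, so (2,2) = 30.
Main diagonal: 30 + 27 + 29 + 31 + ? = 145, so (1,1) = 28.
The remaining cell in anti-diagonal is (1,5) = 145 − 120 = 25.
Row 1: 28 + 36 + 39 + 25 + ? = 145, so (1,4) = 17.
Using column 1: 28 + 22 + 21 + 34 + ? → (4,1) = 145 − 105 = 40.
The remaining cell in column 4 is (5,4) = 145 − 122 = 23.
From row 4, 145 − (40 + 18 + 26 + 29) gives (4,5) = 32.
Using row 5: 34 + 20 + 23 + 31 + ? → (5,2) = 145 − 108 = 37.
Column 2: 36 + 30 + 18 + 37 + ? = 145, so (3,2) = 24.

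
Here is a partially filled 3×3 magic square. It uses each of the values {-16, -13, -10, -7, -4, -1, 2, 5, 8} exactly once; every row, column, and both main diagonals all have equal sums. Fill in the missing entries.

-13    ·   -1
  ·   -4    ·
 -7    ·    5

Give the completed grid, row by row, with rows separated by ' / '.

The 9 entries sum to -36, so each line sums to -36/3 = -12.
The remaining cell in row 1 is (1,2) = -12 − (-14) = 2.
Row 3: -7 + 5 + ? = -12, so (3,2) = -10.
Using column 1: -13 + (-7) + ? → (2,1) = -12 − (-20) = 8.
From column 3, -12 − (-1 + 5) gives (2,3) = -16.

-13 2 -1 / 8 -4 -16 / -7 -10 5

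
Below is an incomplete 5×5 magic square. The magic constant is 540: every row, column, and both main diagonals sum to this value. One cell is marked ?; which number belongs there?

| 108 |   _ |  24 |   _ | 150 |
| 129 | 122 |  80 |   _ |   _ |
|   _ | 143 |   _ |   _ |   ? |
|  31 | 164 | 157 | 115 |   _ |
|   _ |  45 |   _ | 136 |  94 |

52

From row 4, 540 − (31 + 164 + 157 + 115) gives (4,5) = 73.
Column 2 needs 540; the known cells sum to 474, so (1,2) = 66.
Main diagonal needs 540; the known cells sum to 439, so (3,3) = 101.
Row 1: 108 + 66 + 24 + 150 + ? = 540, so (1,4) = 192.
Column 3: 24 + 80 + 101 + 157 + ? = 540, so (5,3) = 178.
The remaining cell in row 5 is (5,1) = 540 − 453 = 87.
Using column 1: 108 + 129 + 31 + 87 + ? → (3,1) = 540 − 355 = 185.
Anti-diagonal needs 540; the known cells sum to 502, so (2,4) = 38.
Using row 2: 129 + 122 + 80 + 38 + ? → (2,5) = 540 − 369 = 171.
Column 4 needs 540; the known cells sum to 481, so (3,4) = 59.
From column 5, 540 − (150 + 171 + 73 + 94) gives (3,5) = 52.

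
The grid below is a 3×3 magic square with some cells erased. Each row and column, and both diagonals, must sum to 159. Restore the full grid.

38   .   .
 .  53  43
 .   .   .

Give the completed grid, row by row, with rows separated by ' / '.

38 73 48 / 63 53 43 / 58 33 68

The remaining cell in row 2 is (2,1) = 159 − 96 = 63.
Using column 1: 38 + 63 + ? → (3,1) = 159 − 101 = 58.
Main diagonal: 38 + 53 + ? = 159, so (3,3) = 68.
The remaining cell in anti-diagonal is (1,3) = 159 − 111 = 48.
The remaining cell in row 1 is (1,2) = 159 − 86 = 73.
Row 3 must total 159; the given cells sum to 126, so (3,2) = 33.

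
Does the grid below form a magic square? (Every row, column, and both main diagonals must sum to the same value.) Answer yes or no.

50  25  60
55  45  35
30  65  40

Yes

Row 1: 50 + 25 + 60 = 135.
Row 2: 55 + 45 + 35 = 135.
Row 3: 30 + 65 + 40 = 135.
Column 1: 50 + 55 + 30 = 135.
Column 2: 25 + 45 + 65 = 135.
Column 3: 60 + 35 + 40 = 135.
Main diagonal: 50 + 45 + 40 = 135.
Anti-diagonal: 60 + 45 + 30 = 135.
All lines sum to 135.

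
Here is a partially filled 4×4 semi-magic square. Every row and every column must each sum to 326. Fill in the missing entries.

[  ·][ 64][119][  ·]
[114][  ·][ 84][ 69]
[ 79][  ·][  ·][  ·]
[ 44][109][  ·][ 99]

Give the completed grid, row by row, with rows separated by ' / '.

89 64 119 54 / 114 59 84 69 / 79 94 49 104 / 44 109 74 99

From row 2, 326 − (114 + 84 + 69) gives (2,2) = 59.
Row 4 must total 326; the given cells sum to 252, so (4,3) = 74.
Column 1 needs 326; the known cells sum to 237, so (1,1) = 89.
From column 2, 326 − (64 + 59 + 109) gives (3,2) = 94.
Column 3 needs 326; the known cells sum to 277, so (3,3) = 49.
Row 1: 89 + 64 + 119 + ? = 326, so (1,4) = 54.
Row 3 needs 326; the known cells sum to 222, so (3,4) = 104.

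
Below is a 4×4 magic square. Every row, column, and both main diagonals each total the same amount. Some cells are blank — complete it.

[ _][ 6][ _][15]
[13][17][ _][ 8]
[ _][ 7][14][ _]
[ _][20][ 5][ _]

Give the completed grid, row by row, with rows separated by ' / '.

Column 2 is already complete: 6 + 17 + 7 + 20 = 50, so that is the magic constant.
Using row 2: 13 + 17 + 8 + ? → (2,3) = 50 − 38 = 12.
Column 3: 12 + 14 + 5 + ? = 50, so (1,3) = 19.
Anti-diagonal needs 50; the known cells sum to 34, so (4,1) = 16.
From row 1, 50 − (6 + 19 + 15) gives (1,1) = 10.
Row 4 must total 50; the given cells sum to 41, so (4,4) = 9.
The remaining cell in column 1 is (3,1) = 50 − 39 = 11.
Column 4 needs 50; the known cells sum to 32, so (3,4) = 18.

10 6 19 15 / 13 17 12 8 / 11 7 14 18 / 16 20 5 9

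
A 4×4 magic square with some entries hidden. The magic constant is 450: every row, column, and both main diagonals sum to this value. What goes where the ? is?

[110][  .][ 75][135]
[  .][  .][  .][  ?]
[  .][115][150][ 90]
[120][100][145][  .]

Row 1 must total 450; the given cells sum to 320, so (1,2) = 130.
From row 3, 450 − (115 + 150 + 90) gives (3,1) = 95.
The remaining cell in row 4 is (4,4) = 450 − 365 = 85.
Column 1 must total 450; the given cells sum to 325, so (2,1) = 125.
Using column 2: 130 + 115 + 100 + ? → (2,2) = 450 − 345 = 105.
Using column 3: 75 + 150 + 145 + ? → (2,3) = 450 − 370 = 80.
Column 4 needs 450; the known cells sum to 310, so (2,4) = 140.

140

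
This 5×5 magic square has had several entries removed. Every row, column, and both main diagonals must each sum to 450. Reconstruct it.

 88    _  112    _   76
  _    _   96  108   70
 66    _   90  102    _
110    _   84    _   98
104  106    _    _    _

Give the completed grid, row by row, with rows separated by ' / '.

88 100 112 74 76 / 82 94 96 108 70 / 66 78 90 102 114 / 110 72 84 86 98 / 104 106 68 80 92

From column 1, 450 − (88 + 66 + 110 + 104) gives (2,1) = 82.
Using column 3: 112 + 96 + 90 + 84 + ? → (5,3) = 450 − 382 = 68.
The remaining cell in anti-diagonal is (4,2) = 450 − 378 = 72.
From row 2, 450 − (82 + 96 + 108 + 70) gives (2,2) = 94.
The remaining cell in row 4 is (4,4) = 450 − 364 = 86.
The remaining cell in main diagonal is (5,5) = 450 − 358 = 92.
Using row 5: 104 + 106 + 68 + 92 + ? → (5,4) = 450 − 370 = 80.
From column 4, 450 − (108 + 102 + 86 + 80) gives (1,4) = 74.
Column 5 needs 450; the known cells sum to 336, so (3,5) = 114.
Row 1 must total 450; the given cells sum to 350, so (1,2) = 100.
Row 3 must total 450; the given cells sum to 372, so (3,2) = 78.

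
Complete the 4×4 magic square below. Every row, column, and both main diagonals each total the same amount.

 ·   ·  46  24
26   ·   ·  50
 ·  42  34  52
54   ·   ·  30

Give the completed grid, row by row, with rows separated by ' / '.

Column 4 is already complete: 24 + 50 + 52 + 30 = 156, so that is the magic constant.
Using row 3: 42 + 34 + 52 + ? → (3,1) = 156 − 128 = 28.
The remaining cell in column 1 is (1,1) = 156 − 108 = 48.
The remaining cell in main diagonal is (2,2) = 156 − 112 = 44.
Anti-diagonal must total 156; the given cells sum to 120, so (2,3) = 36.
Row 1 needs 156; the known cells sum to 118, so (1,2) = 38.
Column 2: 38 + 44 + 42 + ? = 156, so (4,2) = 32.
Column 3 needs 156; the known cells sum to 116, so (4,3) = 40.

48 38 46 24 / 26 44 36 50 / 28 42 34 52 / 54 32 40 30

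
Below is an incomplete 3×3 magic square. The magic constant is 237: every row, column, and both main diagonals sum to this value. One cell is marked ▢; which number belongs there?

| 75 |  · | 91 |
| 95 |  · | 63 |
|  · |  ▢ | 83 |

87

Row 1 must total 237; the given cells sum to 166, so (1,2) = 71.
Using row 2: 95 + 63 + ? → (2,2) = 237 − 158 = 79.
The remaining cell in column 1 is (3,1) = 237 − 170 = 67.
From column 2, 237 − (71 + 79) gives (3,2) = 87.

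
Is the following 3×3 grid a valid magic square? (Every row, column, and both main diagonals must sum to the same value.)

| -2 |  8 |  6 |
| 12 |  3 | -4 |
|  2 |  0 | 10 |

Row 1: -2 + 8 + 6 = 12.
Row 2: 12 + 3 + (-4) = 11.
Row 3: 2 + 0 + 10 = 12.
Column 1: -2 + 12 + 2 = 12.
Column 2: 8 + 3 + 0 = 11.
Column 3: 6 + (-4) + 10 = 12.
Main diagonal: -2 + 3 + 10 = 11.
Anti-diagonal: 6 + 3 + 2 = 11.

No — column 2 sums to 11 but row 3 sums to 12.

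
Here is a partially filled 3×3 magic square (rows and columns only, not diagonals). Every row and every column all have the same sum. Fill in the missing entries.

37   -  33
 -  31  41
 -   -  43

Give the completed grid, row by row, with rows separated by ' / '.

Column 3 is already complete: 33 + 41 + 43 = 117, so that is the magic constant.
Row 1: 37 + 33 + ? = 117, so (1,2) = 47.
Row 2 must total 117; the given cells sum to 72, so (2,1) = 45.
Column 1 needs 117; the known cells sum to 82, so (3,1) = 35.
Column 2: 47 + 31 + ? = 117, so (3,2) = 39.

37 47 33 / 45 31 41 / 35 39 43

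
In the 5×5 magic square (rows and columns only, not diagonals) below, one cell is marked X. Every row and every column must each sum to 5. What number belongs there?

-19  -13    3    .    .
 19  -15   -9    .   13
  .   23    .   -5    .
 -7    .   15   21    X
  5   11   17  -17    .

The remaining cell in row 2 is (2,4) = 5 − 8 = -3.
Row 5: 5 + 11 + 17 + (-17) + ? = 5, so (5,5) = -11.
Column 1 needs 5; the known cells sum to -2, so (3,1) = 7.
From column 2, 5 − (-13 + (-15) + 23 + 11) gives (4,2) = -1.
From column 3, 5 − (3 + (-9) + 15 + 17) gives (3,3) = -21.
Column 4 needs 5; the known cells sum to -4, so (1,4) = 9.
From row 1, 5 − (-19 + (-13) + 3 + 9) gives (1,5) = 25.
Row 3: 7 + 23 + (-21) + (-5) + ? = 5, so (3,5) = 1.
The remaining cell in row 4 is (4,5) = 5 − 28 = -23.

-23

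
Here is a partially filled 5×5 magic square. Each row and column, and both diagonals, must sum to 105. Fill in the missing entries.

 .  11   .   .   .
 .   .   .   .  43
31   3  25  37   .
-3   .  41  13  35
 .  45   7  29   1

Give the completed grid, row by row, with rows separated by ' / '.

39 11 33 5 17 / 15 27 -1 21 43 / 31 3 25 37 9 / -3 19 41 13 35 / 23 45 7 29 1

Row 3 must total 105; the given cells sum to 96, so (3,5) = 9.
From row 4, 105 − (-3 + 41 + 13 + 35) gives (4,2) = 19.
Row 5 needs 105; the known cells sum to 82, so (5,1) = 23.
From column 2, 105 − (11 + 3 + 19 + 45) gives (2,2) = 27.
Column 5 must total 105; the given cells sum to 88, so (1,5) = 17.
From main diagonal, 105 − (27 + 25 + 13 + 1) gives (1,1) = 39.
Anti-diagonal: 17 + 25 + 19 + 23 + ? = 105, so (2,4) = 21.
From column 1, 105 − (39 + 31 + (-3) + 23) gives (2,1) = 15.
Column 4 needs 105; the known cells sum to 100, so (1,4) = 5.
The remaining cell in row 1 is (1,3) = 105 − 72 = 33.
Row 2: 15 + 27 + 21 + 43 + ? = 105, so (2,3) = -1.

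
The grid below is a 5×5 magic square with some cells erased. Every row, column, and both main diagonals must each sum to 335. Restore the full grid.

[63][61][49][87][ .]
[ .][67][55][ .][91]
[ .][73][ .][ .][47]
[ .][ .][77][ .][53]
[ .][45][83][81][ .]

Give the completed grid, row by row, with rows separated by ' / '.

63 61 49 87 75 / 79 67 55 43 91 / 85 73 71 59 47 / 51 89 77 65 53 / 57 45 83 81 69

Using row 1: 63 + 61 + 49 + 87 + ? → (1,5) = 335 − 260 = 75.
Column 2 must total 335; the given cells sum to 246, so (4,2) = 89.
From column 3, 335 − (49 + 55 + 77 + 83) gives (3,3) = 71.
The remaining cell in column 5 is (5,5) = 335 − 266 = 69.
The remaining cell in main diagonal is (4,4) = 335 − 270 = 65.
From row 4, 335 − (89 + 77 + 65 + 53) gives (4,1) = 51.
From row 5, 335 − (45 + 83 + 81 + 69) gives (5,1) = 57.
Anti-diagonal needs 335; the known cells sum to 292, so (2,4) = 43.
Row 2 must total 335; the given cells sum to 256, so (2,1) = 79.
Using column 1: 63 + 79 + 51 + 57 + ? → (3,1) = 335 − 250 = 85.
Column 4: 87 + 43 + 65 + 81 + ? = 335, so (3,4) = 59.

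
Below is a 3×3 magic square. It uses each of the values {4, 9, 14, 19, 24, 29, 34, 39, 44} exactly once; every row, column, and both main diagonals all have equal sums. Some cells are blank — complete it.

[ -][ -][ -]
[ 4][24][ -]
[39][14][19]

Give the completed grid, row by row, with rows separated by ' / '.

The 9 entries sum to 216, so each line sums to 216/3 = 72.
Using row 2: 4 + 24 + ? → (2,3) = 72 − 28 = 44.
Column 1: 4 + 39 + ? = 72, so (1,1) = 29.
Column 2 must total 72; the given cells sum to 38, so (1,2) = 34.
Column 3: 44 + 19 + ? = 72, so (1,3) = 9.

29 34 9 / 4 24 44 / 39 14 19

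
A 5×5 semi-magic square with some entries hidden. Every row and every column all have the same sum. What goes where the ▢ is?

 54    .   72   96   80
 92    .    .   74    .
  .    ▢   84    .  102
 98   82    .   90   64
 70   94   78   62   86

Row 5 is complete and sums to 390; that is the magic constant.
Row 1 needs 390; the known cells sum to 302, so (1,2) = 88.
Using row 4: 98 + 82 + 90 + 64 + ? → (4,3) = 390 − 334 = 56.
The remaining cell in column 1 is (3,1) = 390 − 314 = 76.
Using column 3: 72 + 84 + 56 + 78 + ? → (2,3) = 390 − 290 = 100.
The remaining cell in column 4 is (3,4) = 390 − 322 = 68.
Column 5 must total 390; the given cells sum to 332, so (2,5) = 58.
From row 2, 390 − (92 + 100 + 74 + 58) gives (2,2) = 66.
Using row 3: 76 + 84 + 68 + 102 + ? → (3,2) = 390 − 330 = 60.

60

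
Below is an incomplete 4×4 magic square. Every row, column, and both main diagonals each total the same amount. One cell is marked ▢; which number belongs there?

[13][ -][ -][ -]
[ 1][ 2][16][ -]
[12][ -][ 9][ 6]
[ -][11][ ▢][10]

5

Main diagonal is complete and sums to 34; that is the magic constant.
Row 2: 1 + 2 + 16 + ? = 34, so (2,4) = 15.
Row 3 must total 34; the given cells sum to 27, so (3,2) = 7.
Column 1: 13 + 1 + 12 + ? = 34, so (4,1) = 8.
Column 2 must total 34; the given cells sum to 20, so (1,2) = 14.
Using column 4: 15 + 6 + 10 + ? → (1,4) = 34 − 31 = 3.
From row 1, 34 − (13 + 14 + 3) gives (1,3) = 4.
Using row 4: 8 + 11 + 10 + ? → (4,3) = 34 − 29 = 5.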